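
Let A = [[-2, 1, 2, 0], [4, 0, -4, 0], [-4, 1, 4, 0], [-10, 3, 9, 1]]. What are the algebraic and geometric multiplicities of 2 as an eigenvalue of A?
The characteristic polynomial is x^2(x - 2)(x - 1), so the factor x - 2 appears with exponent 1: the algebraic multiplicity is 1.

rank(A - 2I) = 3, so the eigenspace has dimension 4 - 3 = 1: the geometric multiplicity is 1.

algebraic multiplicity 1, geometric multiplicity 1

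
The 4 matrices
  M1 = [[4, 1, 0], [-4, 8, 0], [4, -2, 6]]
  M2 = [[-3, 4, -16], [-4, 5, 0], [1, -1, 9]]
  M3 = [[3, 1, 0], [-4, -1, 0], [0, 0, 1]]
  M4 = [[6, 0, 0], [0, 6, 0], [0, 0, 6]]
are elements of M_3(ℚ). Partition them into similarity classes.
Characteristic polynomials: χ_{M1} = (x - 6)^3, χ_{M2} = (x - 5)^2(x - 1), χ_{M3} = (x - 1)^3, χ_{M4} = (x - 6)^3.

{M1}: invariant factors x - 6, (x - 6)^2.

{M2}: invariant factors (x - 5)^2(x - 1).

{M3}: invariant factors x - 1, (x - 1)^2.

{M4}: invariant factors x - 6, x - 6, x - 6.

Matrices are similar if and only if their invariant-factor lists agree; the partition into similarity classes is {M1}, {M2}, {M3}, {M4}.

4 classes: {M1}, {M2}, {M3}, {M4}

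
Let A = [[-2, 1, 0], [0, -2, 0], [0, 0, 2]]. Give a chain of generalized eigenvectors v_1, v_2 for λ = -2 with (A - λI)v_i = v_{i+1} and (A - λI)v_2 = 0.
We seek v_1 ∈ ker((A + 2I)^2) \ ker(A + 2I), then set v_{i+1} = (A + 2I) v_i.

One such chain is v_1 = [[-2, 1, 0]]^T, v_2 = [[1, 0, 0]]^T. Check: (A + 2I) v_2 = [[0, 0, 0]]^T = 0.

v_1 = [[-2, 1, 0]]^T, v_2 = [[1, 0, 0]]^T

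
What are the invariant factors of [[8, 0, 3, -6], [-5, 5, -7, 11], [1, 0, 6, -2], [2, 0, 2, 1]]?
(x - 5)^2, (x - 5)^2

The Jordan structure of A has elementary divisors (x - 5)^2, (x - 5)^2. Arranging the block sizes at each eigenvalue in decreasing order and taking row products gives the invariant factors.

Invariant factors (smallest first, each dividing the next): (x - 5)^2, (x - 5)^2.

Check: the last factor (x - 5)^2 is the minimal polynomial, and the product (x - 5)^4 is the characteristic polynomial.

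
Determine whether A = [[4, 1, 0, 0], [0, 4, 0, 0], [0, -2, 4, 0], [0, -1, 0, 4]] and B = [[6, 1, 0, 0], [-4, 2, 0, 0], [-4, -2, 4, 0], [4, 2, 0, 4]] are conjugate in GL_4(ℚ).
Two matrices over a field are similar if and only if they have the same invariant factors.

Both A and B have characteristic polynomial (x - 4)^4 and minimal polynomial (x - 4)^2. Computing further, both have invariant factors x - 4, x - 4, (x - 4)^2. Hence A and B are similar.

Yes.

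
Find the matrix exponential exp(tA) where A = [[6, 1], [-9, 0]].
A has Jordan form J = [[3, 1], [0, 3]] with A = PJP^{-1}, so e^{tA} = P e^{tJ} P^{-1}.

For a Jordan block J_k(λ), e^{tJ_k(λ)} = e^{λt} · (I + tN + t^2 N^2/2! + ... + t^{k-1} N^{k-1}/(k-1)!) where N is the nilpotent superdiagonal part.

Assembling the blocks and conjugating back gives the entries of e^{tA} as shown above.

e^{tA} = [[(3*t + 1)*e^{3*t}, t*e^{3*t}], [-9*t*e^{3*t}, (1 - 3*t)*e^{3*t}]]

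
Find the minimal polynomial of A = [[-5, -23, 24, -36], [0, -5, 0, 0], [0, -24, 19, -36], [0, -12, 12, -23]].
m_A(x) = (x - 1)(x + 5)^2

The characteristic polynomial factors as (x - 1)(x + 5)^3. The minimal polynomial is ∏(x - λ)^{k_λ} where k_λ is the size of the largest Jordan block at λ.

For λ = -5: rank(A + 5I) = 2, and the largest Jordan block has size 2 (the smallest k with rank((A + 5I)^k) = rank((A + 5I)^(k+1))).
For λ = 1: rank(A - I) = 3, and the largest Jordan block has size 1 (the smallest k with rank((A - I)^k) = rank((A - I)^(k+1))).

So m_A(x) = (x - 1)(x + 5)^2.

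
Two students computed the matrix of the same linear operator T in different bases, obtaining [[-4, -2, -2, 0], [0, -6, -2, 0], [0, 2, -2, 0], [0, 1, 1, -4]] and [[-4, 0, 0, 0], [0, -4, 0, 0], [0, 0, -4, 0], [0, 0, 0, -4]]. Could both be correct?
No.

Both have characteristic polynomial (x + 4)^4, but the minimal polynomial of A is (x + 4)^2 while the minimal polynomial of B is x + 4. The minimal polynomial is a similarity invariant, so A and B are not similar.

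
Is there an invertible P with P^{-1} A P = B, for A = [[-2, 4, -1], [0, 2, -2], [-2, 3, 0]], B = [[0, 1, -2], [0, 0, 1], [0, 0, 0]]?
Two matrices over a field are similar if and only if they have the same invariant factors.

Both A and B have characteristic polynomial x^3 and minimal polynomial x^3. Computing further, both have invariant factors x^3. Hence A and B are similar.

Yes.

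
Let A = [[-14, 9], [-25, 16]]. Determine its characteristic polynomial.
xI - A = [[x + 14, -9], [25, x - 16]].

Expanding det(xI - A) along the first row:
det(xI - A) = + (x + 14)·det([[x - 16]]) - (-9)·det([[25]]).

Evaluating gives χ_A(x) = x^2 - 2x + 1 = (x - 1)^2.

χ_A(x) = (x - 1)^2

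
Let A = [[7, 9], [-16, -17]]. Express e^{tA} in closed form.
e^{tA} = [[(12*t + 1)*e^{-5*t}, 9*t*e^{-5*t}], [-16*t*e^{-5*t}, (1 - 12*t)*e^{-5*t}]]

A has Jordan form J = [[-5, 1], [0, -5]] with A = PJP^{-1}, so e^{tA} = P e^{tJ} P^{-1}.

For a Jordan block J_k(λ), e^{tJ_k(λ)} = e^{λt} · (I + tN + t^2 N^2/2! + ... + t^{k-1} N^{k-1}/(k-1)!) where N is the nilpotent superdiagonal part.

Assembling the blocks and conjugating back gives the entries of e^{tA} as shown above.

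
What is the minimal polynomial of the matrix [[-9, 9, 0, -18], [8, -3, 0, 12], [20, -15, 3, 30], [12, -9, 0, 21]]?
The characteristic polynomial factors as (x - 3)^4. The minimal polynomial is ∏(x - λ)^{k_λ} where k_λ is the size of the largest Jordan block at λ.

For λ = 3: rank(A - 3I) = 1, and the largest Jordan block has size 2 (the smallest k with rank((A - 3I)^k) = rank((A - 3I)^(k+1))).

So m_A(x) = (x - 3)^2.

m_A(x) = (x - 3)^2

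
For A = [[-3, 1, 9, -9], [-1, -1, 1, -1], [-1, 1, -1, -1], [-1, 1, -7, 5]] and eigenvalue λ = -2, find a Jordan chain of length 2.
We seek v_1 ∈ ker((A + 2I)^2) \ ker(A + 2I), then set v_{i+1} = (A + 2I) v_i.

One such chain is v_1 = [[1, 2, 1, 1]]^T, v_2 = [[1, 1, 1, 1]]^T. Check: (A + 2I) v_2 = [[0, 0, 0, 0]]^T = 0.

v_1 = [[1, 2, 1, 1]]^T, v_2 = [[1, 1, 1, 1]]^T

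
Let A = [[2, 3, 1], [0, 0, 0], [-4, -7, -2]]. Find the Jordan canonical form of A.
J = [[0, 1, 0], [0, 0, 1], [0, 0, 0]]

The characteristic polynomial is det(xI - A) = x^3, so the eigenvalues are 0 (algebraic multiplicity 3).

For λ = 0: rank(A) = 2, rank(A^2) = 1, rank(A^3) = 0. The eigenspace has dimension 3 - 2 = 1, so there is 1 Jordan block; the rank sequence gives block sizes [3].

Assembling the blocks gives the Jordan form J above.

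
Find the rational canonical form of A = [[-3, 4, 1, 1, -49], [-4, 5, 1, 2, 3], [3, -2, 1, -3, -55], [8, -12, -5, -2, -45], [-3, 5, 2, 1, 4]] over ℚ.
The invariant factors of A (the non-unit diagonal entries of the Smith normal form of xI - A over ℚ[x]) are x - 2, (x - 3)(x - 2)^2(x + 4), each dividing the next. The characteristic polynomial is their product, (x - 3)(x - 2)^3(x + 4).

The rational canonical form is the block-diagonal matrix of companion matrices C(f_i):
R = [[2, 0, 0, 0, 0], [0, 0, 0, 0, 48], [0, 1, 0, 0, -52], [0, 0, 1, 0, 12], [0, 0, 0, 1, 3]].

R = [[2, 0, 0, 0, 0], [0, 0, 0, 0, 48], [0, 1, 0, 0, -52], [0, 0, 1, 0, 12], [0, 0, 0, 1, 3]]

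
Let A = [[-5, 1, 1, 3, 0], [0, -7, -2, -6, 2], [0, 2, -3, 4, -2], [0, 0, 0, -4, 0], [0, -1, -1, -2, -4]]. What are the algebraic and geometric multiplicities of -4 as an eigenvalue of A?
The characteristic polynomial is (x + 4)^2(x + 5)^3, so the factor x + 4 appears with exponent 2: the algebraic multiplicity is 2.

rank(A + 4I) = 3, so the eigenspace has dimension 5 - 3 = 2: the geometric multiplicity is 2.

algebraic multiplicity 2, geometric multiplicity 2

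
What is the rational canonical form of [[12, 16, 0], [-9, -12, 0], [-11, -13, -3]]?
R = [[0, 0, 0], [1, 0, 0], [0, 1, -3]]

The invariant factors of A (the non-unit diagonal entries of the Smith normal form of xI - A over ℚ[x]) are x^2(x + 3), each dividing the next. The characteristic polynomial is their product, x^2(x + 3).

The rational canonical form is the block-diagonal matrix of companion matrices C(f_i):
R = [[0, 0, 0], [1, 0, 0], [0, 1, -3]].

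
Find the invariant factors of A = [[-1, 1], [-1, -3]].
The Jordan structure of A has elementary divisors (x + 2)^2. Arranging the block sizes at each eigenvalue in decreasing order and taking row products gives the invariant factors.

Invariant factors (smallest first, each dividing the next): (x + 2)^2.

Check: the last factor (x + 2)^2 is the minimal polynomial, and the product (x + 2)^2 is the characteristic polynomial.

(x + 2)^2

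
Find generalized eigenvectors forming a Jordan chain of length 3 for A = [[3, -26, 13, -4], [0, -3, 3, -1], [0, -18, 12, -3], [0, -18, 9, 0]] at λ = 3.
We seek v_1 ∈ ker((A - 3I)^3) \ ker((A - 3I)^2), then set v_{i+1} = (A - 3I) v_i.

One such chain is v_1 = [[-2, -1, -2, -1]]^T, v_2 = [[4, 1, 3, 3]]^T, v_3 = [[1, 0, 0, 0]]^T. Check: (A - 3I) v_3 = [[0, 0, 0, 0]]^T = 0.

v_1 = [[-2, -1, -2, -1]]^T, v_2 = [[4, 1, 3, 3]]^T, v_3 = [[1, 0, 0, 0]]^T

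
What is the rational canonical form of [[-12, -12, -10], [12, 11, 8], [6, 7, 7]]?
The invariant factors of A (the non-unit diagonal entries of the Smith normal form of xI - A over ℚ[x]) are x(x - 3)^2, each dividing the next. The characteristic polynomial is their product, x(x - 3)^2.

The rational canonical form is the block-diagonal matrix of companion matrices C(f_i):
R = [[0, 0, 0], [1, 0, -9], [0, 1, 6]].

R = [[0, 0, 0], [1, 0, -9], [0, 1, 6]]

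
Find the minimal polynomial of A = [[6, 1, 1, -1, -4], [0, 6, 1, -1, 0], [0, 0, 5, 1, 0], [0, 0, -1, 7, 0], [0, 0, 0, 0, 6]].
The characteristic polynomial factors as (x - 6)^5. The minimal polynomial is ∏(x - λ)^{k_λ} where k_λ is the size of the largest Jordan block at λ.

For λ = 6: rank(A - 6I) = 2, and the largest Jordan block has size 3 (the smallest k with rank((A - 6I)^k) = rank((A - 6I)^(k+1))).

So m_A(x) = (x - 6)^3.

m_A(x) = (x - 6)^3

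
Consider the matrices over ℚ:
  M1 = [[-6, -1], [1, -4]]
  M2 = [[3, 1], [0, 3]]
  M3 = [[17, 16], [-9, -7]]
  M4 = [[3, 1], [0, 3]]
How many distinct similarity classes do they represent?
Characteristic polynomials: χ_{M1} = (x + 5)^2, χ_{M2} = (x - 3)^2, χ_{M3} = (x - 5)^2, χ_{M4} = (x - 3)^2.

{M1}: invariant factors (x + 5)^2.

{M2, M4}: invariant factors (x - 3)^2.

{M3}: invariant factors (x - 5)^2.

Matrices are similar if and only if their invariant-factor lists agree; the partition into similarity classes is {M1}, {M2, M4}, {M3}.

3 classes: {M1}, {M2, M4}, {M3}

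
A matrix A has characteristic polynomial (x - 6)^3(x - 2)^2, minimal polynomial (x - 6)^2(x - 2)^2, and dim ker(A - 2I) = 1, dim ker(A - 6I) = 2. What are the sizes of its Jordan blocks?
λ = 2: algebraic multiplicity 2 (exponent in χ_A), largest block size 2 (exponent in m_A), 1 block (geometric multiplicity). This forces block sizes [2].
λ = 6: algebraic multiplicity 3 (exponent in χ_A), largest block size 2 (exponent in m_A), 2 blocks (geometric multiplicity). These force block sizes [2, 1].

Jordan blocks: (2, 2), (6, 2), (6, 1)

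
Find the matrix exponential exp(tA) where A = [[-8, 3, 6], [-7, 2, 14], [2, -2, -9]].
e^{tA} = [[(1 - 3*t)*e^{-5*t}, 3*t*e^{-5*t}, 6*t*e^{-5*t}], [-7*t*e^{-5*t}, (7*t + 1)*e^{-5*t}, 14*t*e^{-5*t}], [2*t*e^{-5*t}, -2*t*e^{-5*t}, (1 - 4*t)*e^{-5*t}]]

A has Jordan form J = [[-5, 1, 0], [0, -5, 0], [0, 0, -5]] with A = PJP^{-1}, so e^{tA} = P e^{tJ} P^{-1}.

For a Jordan block J_k(λ), e^{tJ_k(λ)} = e^{λt} · (I + tN + t^2 N^2/2! + ... + t^{k-1} N^{k-1}/(k-1)!) where N is the nilpotent superdiagonal part.

Assembling the blocks and conjugating back gives the entries of e^{tA} as shown above.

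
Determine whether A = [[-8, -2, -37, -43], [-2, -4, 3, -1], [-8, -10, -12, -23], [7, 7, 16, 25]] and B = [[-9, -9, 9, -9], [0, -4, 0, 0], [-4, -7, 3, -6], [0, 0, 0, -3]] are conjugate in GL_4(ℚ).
No.

trace(A) = 1 but trace(B) = -13. The trace is a similarity invariant, so A and B are not similar.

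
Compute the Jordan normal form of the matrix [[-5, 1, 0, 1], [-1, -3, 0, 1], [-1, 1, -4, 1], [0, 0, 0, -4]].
The characteristic polynomial is det(xI - A) = (x + 4)^4, so the eigenvalues are -4 (algebraic multiplicity 4).

For λ = -4: rank(A + 4I) = 1, rank((A + 4I)^2) = 0. The eigenspace has dimension 4 - 1 = 3, so there are 3 Jordan blocks; the rank sequence gives block sizes [2, 1, 1].

Assembling the blocks gives the Jordan form J above.

J = [[-4, 1, 0, 0], [0, -4, 0, 0], [0, 0, -4, 0], [0, 0, 0, -4]]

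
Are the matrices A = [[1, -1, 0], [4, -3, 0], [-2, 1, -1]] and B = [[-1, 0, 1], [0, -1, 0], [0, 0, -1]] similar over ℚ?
Two matrices over a field are similar if and only if they have the same invariant factors.

Both A and B have characteristic polynomial (x + 1)^3 and minimal polynomial (x + 1)^2. Computing further, both have invariant factors x + 1, (x + 1)^2. Hence A and B are similar.

Yes.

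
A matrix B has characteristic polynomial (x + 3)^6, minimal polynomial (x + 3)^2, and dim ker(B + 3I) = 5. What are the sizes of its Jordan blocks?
Jordan blocks: (-3, 2), (-3, 1), (-3, 1), (-3, 1), (-3, 1)

λ = -3: algebraic multiplicity 6 (exponent in χ_B), largest block size 2 (exponent in m_B), 5 blocks (geometric multiplicity). These force block sizes [2, 1, 1, 1, 1].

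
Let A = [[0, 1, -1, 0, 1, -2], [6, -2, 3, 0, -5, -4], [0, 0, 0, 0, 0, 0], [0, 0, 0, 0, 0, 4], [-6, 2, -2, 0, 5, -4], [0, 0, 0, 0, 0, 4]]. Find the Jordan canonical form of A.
The characteristic polynomial is det(xI - A) = x^4(x - 4)(x - 3), so the eigenvalues are 0 (algebraic multiplicity 4), 3 (algebraic multiplicity 1), 4 (algebraic multiplicity 1).

For λ = 0: rank(A) = 4, rank(A^2) = 3, rank(A^3) = 2. The eigenspace has dimension 6 - 4 = 2, so there are 2 Jordan blocks; the rank sequence gives block sizes [3, 1].

For λ = 3: algebraic multiplicity 1 gives one 1×1 block.

For λ = 4: algebraic multiplicity 1 gives one 1×1 block.

Assembling the blocks gives the Jordan form J above.

J = [[0, 1, 0, 0, 0, 0], [0, 0, 1, 0, 0, 0], [0, 0, 0, 0, 0, 0], [0, 0, 0, 0, 0, 0], [0, 0, 0, 0, 3, 0], [0, 0, 0, 0, 0, 4]]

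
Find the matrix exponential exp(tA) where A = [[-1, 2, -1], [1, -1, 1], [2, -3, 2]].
A has Jordan form J = [[0, 1, 0], [0, 0, 1], [0, 0, 0]] with A = PJP^{-1}, so e^{tA} = P e^{tJ} P^{-1}.

For a Jordan block J_k(λ), e^{tJ_k(λ)} = e^{λt} · (I + tN + t^2 N^2/2! + ... + t^{k-1} N^{k-1}/(k-1)!) where N is the nilpotent superdiagonal part.

Assembling the blocks and conjugating back gives the entries of e^{tA} as shown above.

e^{tA} = [[t^2/2 - t + 1, t*(4 - t)/2, t*(t - 2)/2], [t, 1 - t, t], [t*(4 - t)/2, t*(t - 6)/2, -t^2/2 + 2*t + 1]]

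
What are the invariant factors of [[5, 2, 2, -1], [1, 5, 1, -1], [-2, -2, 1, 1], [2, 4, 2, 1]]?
(x - 3)^2, (x - 3)^2

The Jordan structure of A has elementary divisors (x - 3)^2, (x - 3)^2. Arranging the block sizes at each eigenvalue in decreasing order and taking row products gives the invariant factors.

Invariant factors (smallest first, each dividing the next): (x - 3)^2, (x - 3)^2.

Check: the last factor (x - 3)^2 is the minimal polynomial, and the product (x - 3)^4 is the characteristic polynomial.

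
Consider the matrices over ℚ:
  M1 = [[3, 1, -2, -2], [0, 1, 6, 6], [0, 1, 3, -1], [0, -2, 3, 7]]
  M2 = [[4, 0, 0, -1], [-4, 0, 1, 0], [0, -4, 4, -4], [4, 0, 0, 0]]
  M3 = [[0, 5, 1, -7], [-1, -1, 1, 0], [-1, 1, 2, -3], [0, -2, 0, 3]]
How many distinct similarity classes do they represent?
Characteristic polynomials: χ_{M1} = (x - 4)^2(x - 3)^2, χ_{M2} = (x - 2)^4, χ_{M3} = (x - 1)^4.

{M1}: invariant factors (x - 4)^2(x - 3)^2.

{M2}: invariant factors (x - 2)^2, (x - 2)^2.

{M3}: invariant factors x - 1, (x - 1)^3.

Matrices are similar if and only if their invariant-factor lists agree; the partition into similarity classes is {M1}, {M2}, {M3}.

3 classes: {M1}, {M2}, {M3}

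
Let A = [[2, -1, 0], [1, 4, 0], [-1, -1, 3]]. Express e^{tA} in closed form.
e^{tA} = [[(1 - t)*e^{3*t}, -t*e^{3*t}, 0], [t*e^{3*t}, (t + 1)*e^{3*t}, 0], [-t*e^{3*t}, -t*e^{3*t}, e^{3*t}]]

A has Jordan form J = [[3, 1, 0], [0, 3, 0], [0, 0, 3]] with A = PJP^{-1}, so e^{tA} = P e^{tJ} P^{-1}.

For a Jordan block J_k(λ), e^{tJ_k(λ)} = e^{λt} · (I + tN + t^2 N^2/2! + ... + t^{k-1} N^{k-1}/(k-1)!) where N is the nilpotent superdiagonal part.

Assembling the blocks and conjugating back gives the entries of e^{tA} as shown above.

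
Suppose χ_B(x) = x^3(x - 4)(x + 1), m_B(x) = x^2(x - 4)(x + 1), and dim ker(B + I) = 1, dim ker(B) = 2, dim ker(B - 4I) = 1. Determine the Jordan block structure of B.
λ = -1: algebraic multiplicity 1 (exponent in χ_B), largest block size 1 (exponent in m_B), 1 block (geometric multiplicity). This forces block sizes [1].
λ = 0: algebraic multiplicity 3 (exponent in χ_B), largest block size 2 (exponent in m_B), 2 blocks (geometric multiplicity). These force block sizes [2, 1].
λ = 4: algebraic multiplicity 1 (exponent in χ_B), largest block size 1 (exponent in m_B), 1 block (geometric multiplicity). This forces block sizes [1].

Jordan blocks: (-1, 1), (0, 2), (0, 1), (4, 1)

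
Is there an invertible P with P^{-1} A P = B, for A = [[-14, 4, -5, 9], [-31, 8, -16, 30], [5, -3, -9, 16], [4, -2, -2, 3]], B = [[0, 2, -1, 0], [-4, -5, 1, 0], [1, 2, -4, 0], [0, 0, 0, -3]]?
Two matrices over a field are similar if and only if they have the same invariant factors.

Both A and B have characteristic polynomial (x + 3)^4 and minimal polynomial (x + 3)^3. Computing further, both have invariant factors x + 3, (x + 3)^3. Hence A and B are similar.

Yes.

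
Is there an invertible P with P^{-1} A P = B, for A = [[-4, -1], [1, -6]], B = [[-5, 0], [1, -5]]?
Yes.

Two matrices over a field are similar if and only if they have the same invariant factors.

Both A and B have characteristic polynomial (x + 5)^2 and minimal polynomial (x + 5)^2. Computing further, both have invariant factors (x + 5)^2. Hence A and B are similar.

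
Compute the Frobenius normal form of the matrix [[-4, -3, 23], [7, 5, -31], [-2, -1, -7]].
R = [[0, 0, 0], [1, 0, -9], [0, 1, -6]]

The invariant factors of A (the non-unit diagonal entries of the Smith normal form of xI - A over ℚ[x]) are x(x + 3)^2, each dividing the next. The characteristic polynomial is their product, x(x + 3)^2.

The rational canonical form is the block-diagonal matrix of companion matrices C(f_i):
R = [[0, 0, 0], [1, 0, -9], [0, 1, -6]].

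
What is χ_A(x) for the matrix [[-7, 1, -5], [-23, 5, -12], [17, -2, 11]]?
χ_A(x) = (x - 3)^3

xI - A = [[x + 7, -1, 5], [23, x - 5, 12], [-17, 2, x - 11]].

Expanding det(xI - A) along the first row:
det(xI - A) = + (x + 7)·det([[x - 5, 12], [2, x - 11]]) - (-1)·det([[23, 12], [-17, x - 11]]) + (5)·det([[23, x - 5], [-17, 2]]).

Evaluating gives χ_A(x) = x^3 - 9x^2 + 27x - 27 = (x - 3)^3.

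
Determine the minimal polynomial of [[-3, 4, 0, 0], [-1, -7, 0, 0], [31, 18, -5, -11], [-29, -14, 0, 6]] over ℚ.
m_A(x) = (x - 6)(x + 5)^2

The characteristic polynomial factors as (x - 6)(x + 5)^3. The minimal polynomial is ∏(x - λ)^{k_λ} where k_λ is the size of the largest Jordan block at λ.

For λ = -5: rank(A + 5I) = 2, and the largest Jordan block has size 2 (the smallest k with rank((A + 5I)^k) = rank((A + 5I)^(k+1))).
For λ = 6: rank(A - 6I) = 3, and the largest Jordan block has size 1 (the smallest k with rank((A - 6I)^k) = rank((A - 6I)^(k+1))).

So m_A(x) = (x - 6)(x + 5)^2.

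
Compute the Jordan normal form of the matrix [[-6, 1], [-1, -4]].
J = [[-5, 1], [0, -5]]

The characteristic polynomial is det(xI - A) = (x + 5)^2, so the eigenvalues are -5 (algebraic multiplicity 2).

For λ = -5: rank(A + 5I) = 1, rank((A + 5I)^2) = 0. The eigenspace has dimension 2 - 1 = 1, so there is 1 Jordan block; the rank sequence gives block sizes [2].

Assembling the blocks gives the Jordan form J above.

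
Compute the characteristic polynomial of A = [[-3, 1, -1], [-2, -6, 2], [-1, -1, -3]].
χ_A(x) = (x + 4)^3

xI - A = [[x + 3, -1, 1], [2, x + 6, -2], [1, 1, x + 3]].

Expanding det(xI - A) along the first row:
det(xI - A) = + (x + 3)·det([[x + 6, -2], [1, x + 3]]) - (-1)·det([[2, -2], [1, x + 3]]) + (1)·det([[2, x + 6], [1, 1]]).

Evaluating gives χ_A(x) = x^3 + 12x^2 + 48x + 64 = (x + 4)^3.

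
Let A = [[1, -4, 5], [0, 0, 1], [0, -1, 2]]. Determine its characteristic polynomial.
xI - A = [[x - 1, 4, -5], [0, x, -1], [0, 1, x - 2]].

Expanding det(xI - A) along the first row:
det(xI - A) = + (x - 1)·det([[x, -1], [1, x - 2]]) - (4)·det([[0, -1], [0, x - 2]]) + (-5)·det([[0, x], [0, 1]]).

Evaluating gives χ_A(x) = x^3 - 3x^2 + 3x - 1 = (x - 1)^3.

χ_A(x) = (x - 1)^3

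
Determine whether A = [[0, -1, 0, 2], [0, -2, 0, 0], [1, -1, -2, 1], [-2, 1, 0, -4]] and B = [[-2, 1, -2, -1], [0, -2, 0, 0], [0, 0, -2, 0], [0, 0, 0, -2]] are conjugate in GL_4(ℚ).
No.

Both have characteristic polynomial (x + 2)^4 and minimal polynomial (x + 2)^2. But rank(A + 2I) = 2 for A while rank(B + 2I) = 1 for B, so the number of Jordan blocks at λ = -2 differs. A and B are not similar.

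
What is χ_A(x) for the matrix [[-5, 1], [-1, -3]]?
χ_A(x) = (x + 4)^2

xI - A = [[x + 5, -1], [1, x + 3]].

Expanding det(xI - A) along the first row:
det(xI - A) = + (x + 5)·det([[x + 3]]) - (-1)·det([[1]]).

Evaluating gives χ_A(x) = x^2 + 8x + 16 = (x + 4)^2.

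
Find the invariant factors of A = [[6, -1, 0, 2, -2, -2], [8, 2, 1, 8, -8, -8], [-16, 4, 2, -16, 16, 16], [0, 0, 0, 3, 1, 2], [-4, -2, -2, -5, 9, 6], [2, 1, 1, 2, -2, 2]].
x - 4, (x - 4)^2, (x - 4)^3

The Jordan structure of A has elementary divisors (x - 4)^3, (x - 4)^2, (x - 4). Arranging the block sizes at each eigenvalue in decreasing order and taking row products gives the invariant factors.

Invariant factors (smallest first, each dividing the next): x - 4, (x - 4)^2, (x - 4)^3.

Check: the last factor (x - 4)^3 is the minimal polynomial, and the product (x - 4)^6 is the characteristic polynomial.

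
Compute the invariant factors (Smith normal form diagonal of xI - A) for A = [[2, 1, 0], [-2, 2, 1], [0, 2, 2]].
(x - 2)^3

The Jordan structure of A has elementary divisors (x - 2)^3. Arranging the block sizes at each eigenvalue in decreasing order and taking row products gives the invariant factors.

Invariant factors (smallest first, each dividing the next): (x - 2)^3.

Check: the last factor (x - 2)^3 is the minimal polynomial, and the product (x - 2)^3 is the characteristic polynomial.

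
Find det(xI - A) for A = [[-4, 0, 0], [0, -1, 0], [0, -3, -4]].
xI - A = [[x + 4, 0, 0], [0, x + 1, 0], [0, 3, x + 4]].

Expanding det(xI - A) along the first row:
det(xI - A) = + (x + 4)·det([[x + 1, 0], [3, x + 4]]) - (0)·det([[0, 0], [0, x + 4]]) + (0)·det([[0, x + 1], [0, 3]]).

Evaluating gives χ_A(x) = x^3 + 9x^2 + 24x + 16 = (x + 1)(x + 4)^2.

χ_A(x) = (x + 1)(x + 4)^2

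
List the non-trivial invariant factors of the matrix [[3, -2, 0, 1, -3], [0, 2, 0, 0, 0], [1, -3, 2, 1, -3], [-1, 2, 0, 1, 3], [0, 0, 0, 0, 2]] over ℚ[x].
x - 2, (x - 2)^2, (x - 2)^2

The Jordan structure of A has elementary divisors (x - 2)^2, (x - 2)^2, (x - 2). Arranging the block sizes at each eigenvalue in decreasing order and taking row products gives the invariant factors.

Invariant factors (smallest first, each dividing the next): x - 2, (x - 2)^2, (x - 2)^2.

Check: the last factor (x - 2)^2 is the minimal polynomial, and the product (x - 2)^5 is the characteristic polynomial.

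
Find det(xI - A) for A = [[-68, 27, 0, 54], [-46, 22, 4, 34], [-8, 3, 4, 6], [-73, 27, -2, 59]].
χ_A(x) = (x - 5)(x - 4)^3

xI - A = [[x + 68, -27, 0, -54], [46, x - 22, -4, -34], [8, -3, x - 4, -6], [73, -27, 2, x - 59]].

Expanding det(xI - A) along the first row:
det(xI - A) = + (x + 68)·det([[x - 22, -4, -34], [-3, x - 4, -6], [-27, 2, x - 59]]) - (-27)·det([[46, -4, -34], [8, x - 4, -6], [73, 2, x - 59]]) + (0)·det([[46, x - 22, -34], [8, -3, -6], [73, -27, x - 59]]) - (-54)·det([[46, x - 22, -4], [8, -3, x - 4], [73, -27, 2]]).

Evaluating gives χ_A(x) = x^4 - 17x^3 + 108x^2 - 304x + 320 = (x - 5)(x - 4)^3.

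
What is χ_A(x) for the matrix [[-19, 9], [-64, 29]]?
χ_A(x) = (x - 5)^2

xI - A = [[x + 19, -9], [64, x - 29]].

Expanding det(xI - A) along the first row:
det(xI - A) = + (x + 19)·det([[x - 29]]) - (-9)·det([[64]]).

Evaluating gives χ_A(x) = x^2 - 10x + 25 = (x - 5)^2.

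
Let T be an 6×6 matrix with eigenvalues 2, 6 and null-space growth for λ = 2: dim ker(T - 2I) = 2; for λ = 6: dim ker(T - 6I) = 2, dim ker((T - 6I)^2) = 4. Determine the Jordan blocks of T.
Jordan blocks: (2, 1), (2, 1), (6, 2), (6, 2)

λ = 2: successive nullity increments [2] count blocks of size ≥ k; block sizes are [1, 1].
λ = 6: successive nullity increments [2, 2] count blocks of size ≥ k; block sizes are [2, 2].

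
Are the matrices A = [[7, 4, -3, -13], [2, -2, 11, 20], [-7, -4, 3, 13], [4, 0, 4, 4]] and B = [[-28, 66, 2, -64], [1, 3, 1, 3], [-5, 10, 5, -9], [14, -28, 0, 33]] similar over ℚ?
trace(A) = 12 but trace(B) = 13. The trace is a similarity invariant, so A and B are not similar.

No.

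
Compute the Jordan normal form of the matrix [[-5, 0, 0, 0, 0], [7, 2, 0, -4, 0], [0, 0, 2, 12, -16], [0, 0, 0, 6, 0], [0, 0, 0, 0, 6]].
The characteristic polynomial is det(xI - A) = (x - 6)^2(x - 2)^2(x + 5), so the eigenvalues are -5 (algebraic multiplicity 1), 2 (algebraic multiplicity 2), 6 (algebraic multiplicity 2).

For λ = -5: algebraic multiplicity 1 gives one 1×1 block.

For λ = 2: rank(A - 2I) = 3. The eigenspace has dimension 5 - 3 = 2, so there are 2 Jordan blocks; the rank sequence gives block sizes [1, 1].

For λ = 6: rank(A - 6I) = 3. The eigenspace has dimension 5 - 3 = 2, so there are 2 Jordan blocks; the rank sequence gives block sizes [1, 1].

Assembling the blocks gives the Jordan form J above.

J = [[-5, 0, 0, 0, 0], [0, 2, 0, 0, 0], [0, 0, 2, 0, 0], [0, 0, 0, 6, 0], [0, 0, 0, 0, 6]]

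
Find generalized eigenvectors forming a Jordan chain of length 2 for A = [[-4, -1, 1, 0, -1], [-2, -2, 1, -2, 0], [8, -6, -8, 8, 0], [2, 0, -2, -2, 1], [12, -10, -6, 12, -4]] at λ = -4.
v_1 = [[0, 0, 0, 0, 1]]^T, v_2 = [[-1, 0, 0, 1, 0]]^T

We seek v_1 ∈ ker((A + 4I)^2) \ ker(A + 4I), then set v_{i+1} = (A + 4I) v_i.

One such chain is v_1 = [[0, 0, 0, 0, 1]]^T, v_2 = [[-1, 0, 0, 1, 0]]^T. Check: (A + 4I) v_2 = [[0, 0, 0, 0, 0]]^T = 0.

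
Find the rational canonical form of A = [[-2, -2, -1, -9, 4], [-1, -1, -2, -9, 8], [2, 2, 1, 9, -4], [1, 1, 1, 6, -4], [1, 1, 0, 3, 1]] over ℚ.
R = [[0, 0, 0, 0, 0], [0, 0, 0, 0, 0], [0, 1, 0, 0, 0], [0, 0, 1, 0, -4], [0, 0, 0, 1, 5]]

The invariant factors of A (the non-unit diagonal entries of the Smith normal form of xI - A over ℚ[x]) are x, x^2(x - 4)(x - 1), each dividing the next. The characteristic polynomial is their product, x^3(x - 4)(x - 1).

The rational canonical form is the block-diagonal matrix of companion matrices C(f_i):
R = [[0, 0, 0, 0, 0], [0, 0, 0, 0, 0], [0, 1, 0, 0, 0], [0, 0, 1, 0, -4], [0, 0, 0, 1, 5]].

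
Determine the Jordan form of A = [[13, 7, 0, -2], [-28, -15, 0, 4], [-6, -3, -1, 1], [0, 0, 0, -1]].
J = [[-1, 1, 0, 0], [0, -1, 0, 0], [0, 0, -1, 1], [0, 0, 0, -1]]

The characteristic polynomial is det(xI - A) = (x + 1)^4, so the eigenvalues are -1 (algebraic multiplicity 4).

For λ = -1: rank(A + I) = 2, rank((A + I)^2) = 0. The eigenspace has dimension 4 - 2 = 2, so there are 2 Jordan blocks; the rank sequence gives block sizes [2, 2].

Assembling the blocks gives the Jordan form J above.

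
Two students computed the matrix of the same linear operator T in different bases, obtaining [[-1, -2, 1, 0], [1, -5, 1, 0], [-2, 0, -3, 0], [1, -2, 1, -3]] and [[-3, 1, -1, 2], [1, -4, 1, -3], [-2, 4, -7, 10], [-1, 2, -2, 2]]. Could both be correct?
Two matrices over a field are similar if and only if they have the same invariant factors.

Both A and B have characteristic polynomial (x + 3)^4 and minimal polynomial (x + 3)^3. Computing further, both have invariant factors x + 3, (x + 3)^3. Hence A and B are similar.

Yes.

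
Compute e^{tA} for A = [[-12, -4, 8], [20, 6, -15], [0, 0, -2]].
e^{tA} = [[(5 - 4*e^{2*t})*e^{-4*t}, 2*(1 - e^{2*t})*e^{-4*t}, ((5 - 2*t)*e^{2*t} - 5)*e^{-4*t}], [(10*e^{2*t} - 10)*e^{-4*t}, (5*e^{2*t} - 4)*e^{-4*t}, 5*((t - 2)*e^{2*t} + 2)*e^{-4*t}], [0, 0, e^{-2*t}]]

A has Jordan form J = [[-4, 0, 0], [0, -2, 1], [0, 0, -2]] with A = PJP^{-1}, so e^{tA} = P e^{tJ} P^{-1}.

For a Jordan block J_k(λ), e^{tJ_k(λ)} = e^{λt} · (I + tN + t^2 N^2/2! + ... + t^{k-1} N^{k-1}/(k-1)!) where N is the nilpotent superdiagonal part.

Assembling the blocks and conjugating back gives the entries of e^{tA} as shown above.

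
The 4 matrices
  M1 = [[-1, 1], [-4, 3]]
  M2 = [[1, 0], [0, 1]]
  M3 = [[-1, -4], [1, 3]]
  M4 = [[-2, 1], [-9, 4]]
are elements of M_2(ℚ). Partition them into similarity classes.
2 classes: {M1, M3, M4}, {M2}

Characteristic polynomials: χ_{M1} = (x - 1)^2, χ_{M2} = (x - 1)^2, χ_{M3} = (x - 1)^2, χ_{M4} = (x - 1)^2.

{M1, M3, M4}: invariant factors (x - 1)^2.

{M2}: invariant factors x - 1, x - 1.

Matrices are similar if and only if their invariant-factor lists agree; the partition into similarity classes is {M1, M3, M4}, {M2}.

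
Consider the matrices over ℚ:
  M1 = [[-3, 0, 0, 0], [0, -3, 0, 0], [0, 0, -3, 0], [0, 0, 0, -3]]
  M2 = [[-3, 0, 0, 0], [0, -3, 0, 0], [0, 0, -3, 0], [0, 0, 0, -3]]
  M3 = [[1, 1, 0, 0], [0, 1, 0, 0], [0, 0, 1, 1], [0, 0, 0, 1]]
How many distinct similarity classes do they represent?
Characteristic polynomials: χ_{M1} = (x + 3)^4, χ_{M2} = (x + 3)^4, χ_{M3} = (x - 1)^4.

{M1, M2}: invariant factors x + 3, x + 3, x + 3, x + 3.

{M3}: invariant factors (x - 1)^2, (x - 1)^2.

Matrices are similar if and only if their invariant-factor lists agree; the partition into similarity classes is {M1, M2}, {M3}.

2 classes: {M1, M2}, {M3}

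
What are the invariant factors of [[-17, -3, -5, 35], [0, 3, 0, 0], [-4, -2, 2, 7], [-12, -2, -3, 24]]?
(x - 3)^2, (x - 3)^2

The Jordan structure of A has elementary divisors (x - 3)^2, (x - 3)^2. Arranging the block sizes at each eigenvalue in decreasing order and taking row products gives the invariant factors.

Invariant factors (smallest first, each dividing the next): (x - 3)^2, (x - 3)^2.

Check: the last factor (x - 3)^2 is the minimal polynomial, and the product (x - 3)^4 is the characteristic polynomial.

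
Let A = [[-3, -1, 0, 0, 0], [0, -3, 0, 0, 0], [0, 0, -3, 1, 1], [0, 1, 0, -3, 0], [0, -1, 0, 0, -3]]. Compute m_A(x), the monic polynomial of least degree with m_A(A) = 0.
The characteristic polynomial factors as (x + 3)^5. The minimal polynomial is ∏(x - λ)^{k_λ} where k_λ is the size of the largest Jordan block at λ.

For λ = -3: rank(A + 3I) = 2, and the largest Jordan block has size 2 (the smallest k with rank((A + 3I)^k) = rank((A + 3I)^(k+1))).

So m_A(x) = (x + 3)^2.

m_A(x) = (x + 3)^2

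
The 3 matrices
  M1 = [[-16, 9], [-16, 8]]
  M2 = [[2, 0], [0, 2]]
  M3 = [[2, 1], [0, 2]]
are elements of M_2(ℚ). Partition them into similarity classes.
Characteristic polynomials: χ_{M1} = (x + 4)^2, χ_{M2} = (x - 2)^2, χ_{M3} = (x - 2)^2.

{M1}: invariant factors (x + 4)^2.

{M2}: invariant factors x - 2, x - 2.

{M3}: invariant factors (x - 2)^2.

Matrices are similar if and only if their invariant-factor lists agree; the partition into similarity classes is {M1}, {M2}, {M3}.

3 classes: {M1}, {M2}, {M3}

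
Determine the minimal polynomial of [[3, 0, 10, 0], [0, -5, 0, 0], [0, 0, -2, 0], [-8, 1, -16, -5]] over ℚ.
The characteristic polynomial factors as (x - 3)(x + 2)(x + 5)^2. The minimal polynomial is ∏(x - λ)^{k_λ} where k_λ is the size of the largest Jordan block at λ.

For λ = -5: rank(A + 5I) = 3, and the largest Jordan block has size 2 (the smallest k with rank((A + 5I)^k) = rank((A + 5I)^(k+1))).
For λ = -2: rank(A + 2I) = 3, and the largest Jordan block has size 1 (the smallest k with rank((A + 2I)^k) = rank((A + 2I)^(k+1))).
For λ = 3: rank(A - 3I) = 3, and the largest Jordan block has size 1 (the smallest k with rank((A - 3I)^k) = rank((A - 3I)^(k+1))).

So m_A(x) = (x - 3)(x + 2)(x + 5)^2.

m_A(x) = (x - 3)(x + 2)(x + 5)^2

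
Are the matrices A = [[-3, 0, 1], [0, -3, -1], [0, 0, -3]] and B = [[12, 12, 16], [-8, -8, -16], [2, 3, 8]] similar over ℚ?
No.

trace(A) = -9 but trace(B) = 12. The trace is a similarity invariant, so A and B are not similar.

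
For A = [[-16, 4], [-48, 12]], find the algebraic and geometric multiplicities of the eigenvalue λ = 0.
algebraic multiplicity 1, geometric multiplicity 1

The characteristic polynomial is x(x + 4), so the factor x appears with exponent 1: the algebraic multiplicity is 1.

rank(A) = 1, so the eigenspace has dimension 2 - 1 = 1: the geometric multiplicity is 1.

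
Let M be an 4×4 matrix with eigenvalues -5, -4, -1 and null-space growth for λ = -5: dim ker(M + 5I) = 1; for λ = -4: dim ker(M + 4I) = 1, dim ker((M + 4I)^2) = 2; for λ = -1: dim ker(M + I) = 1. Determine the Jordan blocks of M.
λ = -5: successive nullity increments [1] count blocks of size ≥ k; block sizes are [1].
λ = -4: successive nullity increments [1, 1] count blocks of size ≥ k; block sizes are [2].
λ = -1: successive nullity increments [1] count blocks of size ≥ k; block sizes are [1].

Jordan blocks: (-5, 1), (-4, 2), (-1, 1)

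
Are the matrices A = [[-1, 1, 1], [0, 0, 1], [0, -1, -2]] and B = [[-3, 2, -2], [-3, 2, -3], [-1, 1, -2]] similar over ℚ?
Yes.

Two matrices over a field are similar if and only if they have the same invariant factors.

Both A and B have characteristic polynomial (x + 1)^3 and minimal polynomial (x + 1)^2. Computing further, both have invariant factors x + 1, (x + 1)^2. Hence A and B are similar.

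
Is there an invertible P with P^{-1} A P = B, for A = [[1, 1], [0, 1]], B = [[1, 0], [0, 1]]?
No.

Both have characteristic polynomial (x - 1)^2, but the minimal polynomial of A is (x - 1)^2 while the minimal polynomial of B is x - 1. The minimal polynomial is a similarity invariant, so A and B are not similar.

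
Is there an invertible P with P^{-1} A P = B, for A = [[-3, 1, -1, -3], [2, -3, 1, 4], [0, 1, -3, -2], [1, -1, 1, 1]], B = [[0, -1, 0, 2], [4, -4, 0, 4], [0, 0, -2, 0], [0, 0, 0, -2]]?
Both have characteristic polynomial (x + 2)^4 and minimal polynomial (x + 2)^2. But rank(A + 2I) = 2 for A while rank(B + 2I) = 1 for B, so the number of Jordan blocks at λ = -2 differs. A and B are not similar.

No.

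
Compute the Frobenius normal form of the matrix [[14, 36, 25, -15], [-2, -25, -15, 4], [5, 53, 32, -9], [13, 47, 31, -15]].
R = [[0, 0, 0, -1], [1, 0, 0, 6], [0, 1, 0, -11], [0, 0, 1, 6]]

The invariant factors of A (the non-unit diagonal entries of the Smith normal form of xI - A over ℚ[x]) are (x^2 - 3x + 1)^2, each dividing the next. The characteristic polynomial is their product, (x^2 - 3x + 1)^2.

The rational canonical form is the block-diagonal matrix of companion matrices C(f_i):
R = [[0, 0, 0, -1], [1, 0, 0, 6], [0, 1, 0, -11], [0, 0, 1, 6]].

Note the characteristic polynomial does not split into linear factors over ℚ, so A has no Jordan form over ℚ; the rational canonical form exists over any field.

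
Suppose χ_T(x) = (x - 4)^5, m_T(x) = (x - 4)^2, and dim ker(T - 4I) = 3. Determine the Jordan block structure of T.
λ = 4: algebraic multiplicity 5 (exponent in χ_T), largest block size 2 (exponent in m_T), 3 blocks (geometric multiplicity). These force block sizes [2, 2, 1].

Jordan blocks: (4, 2), (4, 2), (4, 1)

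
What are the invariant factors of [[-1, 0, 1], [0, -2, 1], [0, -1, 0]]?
The Jordan structure of A has elementary divisors (x + 1)^3. Arranging the block sizes at each eigenvalue in decreasing order and taking row products gives the invariant factors.

Invariant factors (smallest first, each dividing the next): (x + 1)^3.

Check: the last factor (x + 1)^3 is the minimal polynomial, and the product (x + 1)^3 is the characteristic polynomial.

(x + 1)^3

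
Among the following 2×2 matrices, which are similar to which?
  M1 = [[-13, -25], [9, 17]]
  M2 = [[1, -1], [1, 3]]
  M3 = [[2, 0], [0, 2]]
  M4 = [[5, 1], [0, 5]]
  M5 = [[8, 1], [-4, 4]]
4 classes: {M1, M2}, {M3}, {M4}, {M5}

Characteristic polynomials: χ_{M1} = (x - 2)^2, χ_{M2} = (x - 2)^2, χ_{M3} = (x - 2)^2, χ_{M4} = (x - 5)^2, χ_{M5} = (x - 6)^2.

{M1, M2}: invariant factors (x - 2)^2.

{M3}: invariant factors x - 2, x - 2.

{M4}: invariant factors (x - 5)^2.

{M5}: invariant factors (x - 6)^2.

Matrices are similar if and only if their invariant-factor lists agree; the partition into similarity classes is {M1, M2}, {M3}, {M4}, {M5}.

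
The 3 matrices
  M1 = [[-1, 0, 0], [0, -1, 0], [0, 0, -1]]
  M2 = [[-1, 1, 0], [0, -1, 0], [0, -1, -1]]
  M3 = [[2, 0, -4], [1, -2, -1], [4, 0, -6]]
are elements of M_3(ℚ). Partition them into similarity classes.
3 classes: {M1}, {M2}, {M3}

Characteristic polynomials: χ_{M1} = (x + 1)^3, χ_{M2} = (x + 1)^3, χ_{M3} = (x + 2)^3.

{M1}: invariant factors x + 1, x + 1, x + 1.

{M2}: invariant factors x + 1, (x + 1)^2.

{M3}: invariant factors x + 2, (x + 2)^2.

Matrices are similar if and only if their invariant-factor lists agree; the partition into similarity classes is {M1}, {M2}, {M3}.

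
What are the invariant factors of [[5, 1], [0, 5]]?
The Jordan structure of A has elementary divisors (x - 5)^2. Arranging the block sizes at each eigenvalue in decreasing order and taking row products gives the invariant factors.

Invariant factors (smallest first, each dividing the next): (x - 5)^2.

Check: the last factor (x - 5)^2 is the minimal polynomial, and the product (x - 5)^2 is the characteristic polynomial.

(x - 5)^2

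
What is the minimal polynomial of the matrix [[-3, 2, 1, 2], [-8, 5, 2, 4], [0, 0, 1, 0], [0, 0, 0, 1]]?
m_A(x) = (x - 1)^2

The characteristic polynomial factors as (x - 1)^4. The minimal polynomial is ∏(x - λ)^{k_λ} where k_λ is the size of the largest Jordan block at λ.

For λ = 1: rank(A - I) = 1, and the largest Jordan block has size 2 (the smallest k with rank((A - I)^k) = rank((A - I)^(k+1))).

So m_A(x) = (x - 1)^2.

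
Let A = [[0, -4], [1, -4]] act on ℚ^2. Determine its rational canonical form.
The invariant factors of A (the non-unit diagonal entries of the Smith normal form of xI - A over ℚ[x]) are (x + 2)^2, each dividing the next. The characteristic polynomial is their product, (x + 2)^2.

The rational canonical form is the block-diagonal matrix of companion matrices C(f_i):
R = [[0, -4], [1, -4]].

R = [[0, -4], [1, -4]]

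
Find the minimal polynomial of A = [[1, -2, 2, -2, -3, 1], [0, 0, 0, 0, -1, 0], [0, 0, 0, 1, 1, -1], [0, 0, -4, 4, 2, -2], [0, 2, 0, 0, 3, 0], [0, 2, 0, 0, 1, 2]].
The characteristic polynomial factors as (x - 2)^4(x - 1)^2. The minimal polynomial is ∏(x - λ)^{k_λ} where k_λ is the size of the largest Jordan block at λ.

For λ = 1: rank(A - I) = 4, and the largest Jordan block has size 1 (the smallest k with rank((A - I)^k) = rank((A - I)^(k+1))).
For λ = 2: rank(A - 2I) = 3, and the largest Jordan block has size 2 (the smallest k with rank((A - 2I)^k) = rank((A - 2I)^(k+1))).

So m_A(x) = (x - 2)^2(x - 1).

m_A(x) = (x - 2)^2(x - 1)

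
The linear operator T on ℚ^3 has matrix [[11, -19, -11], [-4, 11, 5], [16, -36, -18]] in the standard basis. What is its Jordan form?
The characteristic polynomial is det(xI - A) = (x - 2)(x - 1)^2, so the eigenvalues are 1 (algebraic multiplicity 2), 2 (algebraic multiplicity 1).

For λ = 1: rank(A - I) = 2, rank((A - I)^2) = 1. The eigenspace has dimension 3 - 2 = 1, so there is 1 Jordan block; the rank sequence gives block sizes [2].

For λ = 2: algebraic multiplicity 1 gives one 1×1 block.

Assembling the blocks gives the Jordan form J above.

J = [[1, 1, 0], [0, 1, 0], [0, 0, 2]]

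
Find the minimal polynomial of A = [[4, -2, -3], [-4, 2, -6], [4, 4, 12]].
The characteristic polynomial factors as (x - 6)^3. The minimal polynomial is ∏(x - λ)^{k_λ} where k_λ is the size of the largest Jordan block at λ.

For λ = 6: rank(A - 6I) = 1, and the largest Jordan block has size 2 (the smallest k with rank((A - 6I)^k) = rank((A - 6I)^(k+1))).

So m_A(x) = (x - 6)^2.

m_A(x) = (x - 6)^2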